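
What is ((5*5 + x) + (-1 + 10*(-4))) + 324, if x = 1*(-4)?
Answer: 304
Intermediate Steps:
x = -4
((5*5 + x) + (-1 + 10*(-4))) + 324 = ((5*5 - 4) + (-1 + 10*(-4))) + 324 = ((25 - 4) + (-1 - 40)) + 324 = (21 - 41) + 324 = -20 + 324 = 304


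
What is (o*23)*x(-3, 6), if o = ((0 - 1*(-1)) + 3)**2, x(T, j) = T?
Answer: -1104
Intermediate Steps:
o = 16 (o = ((0 + 1) + 3)**2 = (1 + 3)**2 = 4**2 = 16)
(o*23)*x(-3, 6) = (16*23)*(-3) = 368*(-3) = -1104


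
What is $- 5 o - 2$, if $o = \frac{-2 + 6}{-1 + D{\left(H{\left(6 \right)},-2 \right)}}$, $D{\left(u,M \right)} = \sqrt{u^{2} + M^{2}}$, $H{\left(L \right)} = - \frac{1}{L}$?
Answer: $- \frac{938}{109} - \frac{120 \sqrt{145}}{109} \approx -21.862$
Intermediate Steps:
$D{\left(u,M \right)} = \sqrt{M^{2} + u^{2}}$
$o = \frac{4}{-1 + \frac{\sqrt{145}}{6}}$ ($o = \frac{-2 + 6}{-1 + \sqrt{\left(-2\right)^{2} + \left(- \frac{1}{6}\right)^{2}}} = \frac{4}{-1 + \sqrt{4 + \left(\left(-1\right) \frac{1}{6}\right)^{2}}} = \frac{4}{-1 + \sqrt{4 + \left(- \frac{1}{6}\right)^{2}}} = \frac{4}{-1 + \sqrt{4 + \frac{1}{36}}} = \frac{4}{-1 + \sqrt{\frac{145}{36}}} = \frac{4}{-1 + \frac{\sqrt{145}}{6}} \approx 3.9725$)
$- 5 o - 2 = - 5 \left(\frac{144}{109} + \frac{24 \sqrt{145}}{109}\right) - 2 = \left(- \frac{720}{109} - \frac{120 \sqrt{145}}{109}\right) - 2 = - \frac{938}{109} - \frac{120 \sqrt{145}}{109}$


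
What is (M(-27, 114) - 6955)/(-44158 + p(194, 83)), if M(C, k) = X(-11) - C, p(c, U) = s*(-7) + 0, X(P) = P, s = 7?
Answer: 6939/44207 ≈ 0.15697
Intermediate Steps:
p(c, U) = -49 (p(c, U) = 7*(-7) + 0 = -49 + 0 = -49)
M(C, k) = -11 - C
(M(-27, 114) - 6955)/(-44158 + p(194, 83)) = ((-11 - 1*(-27)) - 6955)/(-44158 - 49) = ((-11 + 27) - 6955)/(-44207) = (16 - 6955)*(-1/44207) = -6939*(-1/44207) = 6939/44207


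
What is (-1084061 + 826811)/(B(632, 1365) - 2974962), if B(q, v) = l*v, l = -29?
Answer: 85750/1004849 ≈ 0.085336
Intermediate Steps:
B(q, v) = -29*v
(-1084061 + 826811)/(B(632, 1365) - 2974962) = (-1084061 + 826811)/(-29*1365 - 2974962) = -257250/(-39585 - 2974962) = -257250/(-3014547) = -257250*(-1/3014547) = 85750/1004849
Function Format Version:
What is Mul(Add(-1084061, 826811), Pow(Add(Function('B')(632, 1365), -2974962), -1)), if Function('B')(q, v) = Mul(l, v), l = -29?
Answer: Rational(85750, 1004849) ≈ 0.085336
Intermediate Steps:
Function('B')(q, v) = Mul(-29, v)
Mul(Add(-1084061, 826811), Pow(Add(Function('B')(632, 1365), -2974962), -1)) = Mul(Add(-1084061, 826811), Pow(Add(Mul(-29, 1365), -2974962), -1)) = Mul(-257250, Pow(Add(-39585, -2974962), -1)) = Mul(-257250, Pow(-3014547, -1)) = Mul(-257250, Rational(-1, 3014547)) = Rational(85750, 1004849)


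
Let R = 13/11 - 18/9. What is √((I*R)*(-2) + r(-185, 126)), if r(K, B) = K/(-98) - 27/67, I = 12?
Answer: √2248579630/10318 ≈ 4.5958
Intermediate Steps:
r(K, B) = -27/67 - K/98 (r(K, B) = K*(-1/98) - 27*1/67 = -K/98 - 27/67 = -27/67 - K/98)
R = -9/11 (R = 13*(1/11) - 18*⅑ = 13/11 - 2 = -9/11 ≈ -0.81818)
√((I*R)*(-2) + r(-185, 126)) = √((12*(-9/11))*(-2) + (-27/67 - 1/98*(-185))) = √(-108/11*(-2) + (-27/67 + 185/98)) = √(216/11 + 9749/6566) = √(1525495/72226) = √2248579630/10318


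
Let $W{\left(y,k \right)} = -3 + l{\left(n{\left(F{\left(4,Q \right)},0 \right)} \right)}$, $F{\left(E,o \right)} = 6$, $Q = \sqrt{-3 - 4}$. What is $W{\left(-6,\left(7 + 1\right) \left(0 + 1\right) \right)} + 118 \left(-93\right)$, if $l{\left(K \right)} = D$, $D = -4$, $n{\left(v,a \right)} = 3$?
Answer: $-10981$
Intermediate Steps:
$Q = i \sqrt{7}$ ($Q = \sqrt{-7} = i \sqrt{7} \approx 2.6458 i$)
$l{\left(K \right)} = -4$
$W{\left(y,k \right)} = -7$ ($W{\left(y,k \right)} = -3 - 4 = -7$)
$W{\left(-6,\left(7 + 1\right) \left(0 + 1\right) \right)} + 118 \left(-93\right) = -7 + 118 \left(-93\right) = -7 - 10974 = -10981$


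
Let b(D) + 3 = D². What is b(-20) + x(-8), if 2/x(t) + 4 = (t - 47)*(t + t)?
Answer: 173887/438 ≈ 397.00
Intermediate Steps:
x(t) = 2/(-4 + 2*t*(-47 + t)) (x(t) = 2/(-4 + (t - 47)*(t + t)) = 2/(-4 + (-47 + t)*(2*t)) = 2/(-4 + 2*t*(-47 + t)))
b(D) = -3 + D²
b(-20) + x(-8) = (-3 + (-20)²) + 1/(-2 + (-8)² - 47*(-8)) = (-3 + 400) + 1/(-2 + 64 + 376) = 397 + 1/438 = 173887/438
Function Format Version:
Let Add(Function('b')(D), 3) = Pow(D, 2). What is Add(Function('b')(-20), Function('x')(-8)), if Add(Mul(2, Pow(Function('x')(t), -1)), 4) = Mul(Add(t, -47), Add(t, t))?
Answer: Rational(173887, 438) ≈ 397.00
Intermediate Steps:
Function('x')(t) = Mul(2, Pow(Add(-4, Mul(2, t, Add(-47, t))), -1)) (Function('x')(t) = Mul(2, Pow(Add(-4, Mul(Add(t, -47), Add(t, t))), -1)) = Mul(2, Pow(Add(-4, Mul(Add(-47, t), Mul(2, t))), -1)) = Mul(2, Pow(Add(-4, Mul(2, t, Add(-47, t))), -1)))
Function('b')(D) = Add(-3, Pow(D, 2))
Add(Function('b')(-20), Function('x')(-8)) = Add(Add(-3, Pow(-20, 2)), Pow(Add(-2, Pow(-8, 2), Mul(-47, -8)), -1)) = Add(Add(-3, 400), Pow(Add(-2, 64, 376), -1)) = Add(397, Pow(438, -1)) = Add(397, Rational(1, 438)) = Rational(173887, 438)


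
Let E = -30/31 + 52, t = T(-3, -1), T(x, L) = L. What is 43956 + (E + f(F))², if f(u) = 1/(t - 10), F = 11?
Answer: 5412999277/116281 ≈ 46551.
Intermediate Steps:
t = -1
E = 1582/31 (E = -30*1/31 + 52 = -30/31 + 52 = 1582/31 ≈ 51.032)
f(u) = -1/11 (f(u) = 1/(-1 - 10) = 1/(-11) = -1/11)
43956 + (E + f(F))² = 43956 + (1582/31 - 1/11)² = 43956 + (17371/341)² = 43956 + 301751641/116281 = 5412999277/116281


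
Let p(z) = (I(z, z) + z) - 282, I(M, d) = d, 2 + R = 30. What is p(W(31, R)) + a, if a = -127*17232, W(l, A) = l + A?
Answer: -2188628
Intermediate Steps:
R = 28 (R = -2 + 30 = 28)
W(l, A) = A + l
p(z) = -282 + 2*z (p(z) = (z + z) - 282 = 2*z - 282 = -282 + 2*z)
a = -2188464
p(W(31, R)) + a = (-282 + 2*(28 + 31)) - 2188464 = (-282 + 2*59) - 2188464 = (-282 + 118) - 2188464 = -164 - 2188464 = -2188628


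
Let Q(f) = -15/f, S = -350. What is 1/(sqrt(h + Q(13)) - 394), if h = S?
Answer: -5122/2022633 - I*sqrt(59345)/2022633 ≈ -0.0025323 - 0.00012044*I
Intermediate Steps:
h = -350
1/(sqrt(h + Q(13)) - 394) = 1/(sqrt(-350 - 15/13) - 394) = 1/(sqrt(-4565/13) - 394) = 1/(I*sqrt(59345)/13 - 394) = 1/(-394 + I*sqrt(59345)/13)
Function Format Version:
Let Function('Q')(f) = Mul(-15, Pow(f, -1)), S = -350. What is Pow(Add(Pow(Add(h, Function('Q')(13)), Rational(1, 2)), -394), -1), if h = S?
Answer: Add(Rational(-5122, 2022633), Mul(Rational(-1, 2022633), I, Pow(59345, Rational(1, 2)))) ≈ Add(-0.0025323, Mul(-0.00012044, I))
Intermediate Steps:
h = -350
Pow(Add(Pow(Add(h, Function('Q')(13)), Rational(1, 2)), -394), -1) = Pow(Add(Pow(Add(-350, Mul(-15, Pow(13, -1))), Rational(1, 2)), -394), -1) = Pow(Add(Pow(Add(-350, Mul(-15, Rational(1, 13))), Rational(1, 2)), -394), -1) = Pow(Add(Pow(Add(-350, Rational(-15, 13)), Rational(1, 2)), -394), -1) = Pow(Add(Pow(Rational(-4565, 13), Rational(1, 2)), -394), -1) = Pow(Add(Mul(Rational(1, 13), I, Pow(59345, Rational(1, 2))), -394), -1) = Pow(Add(-394, Mul(Rational(1, 13), I, Pow(59345, Rational(1, 2)))), -1)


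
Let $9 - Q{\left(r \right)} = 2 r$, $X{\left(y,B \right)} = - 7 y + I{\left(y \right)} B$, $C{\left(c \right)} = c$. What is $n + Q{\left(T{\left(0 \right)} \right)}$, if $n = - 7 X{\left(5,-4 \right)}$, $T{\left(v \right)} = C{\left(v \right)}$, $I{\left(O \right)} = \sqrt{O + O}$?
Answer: $254 + 28 \sqrt{10} \approx 342.54$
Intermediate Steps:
$I{\left(O \right)} = \sqrt{2} \sqrt{O}$ ($I{\left(O \right)} = \sqrt{2 O} = \sqrt{2} \sqrt{O}$)
$X{\left(y,B \right)} = - 7 y + B \sqrt{2} \sqrt{y}$ ($X{\left(y,B \right)} = - 7 y + \sqrt{2} \sqrt{y} B = - 7 y + B \sqrt{2} \sqrt{y}$)
$T{\left(v \right)} = v$
$Q{\left(r \right)} = 9 - 2 r$
$n = 245 + 28 \sqrt{10}$ ($n = - 7 \left(\left(-7\right) 5 - 4 \sqrt{2} \sqrt{5}\right) = - 7 \left(-35 - 4 \sqrt{10}\right) = 245 + 28 \sqrt{10} \approx 333.54$)
$n + Q{\left(T{\left(0 \right)} \right)} = \left(245 + 28 \sqrt{10}\right) + \left(9 - 0\right) = \left(245 + 28 \sqrt{10}\right) + \left(9 + 0\right) = \left(245 + 28 \sqrt{10}\right) + 9 = 254 + 28 \sqrt{10}$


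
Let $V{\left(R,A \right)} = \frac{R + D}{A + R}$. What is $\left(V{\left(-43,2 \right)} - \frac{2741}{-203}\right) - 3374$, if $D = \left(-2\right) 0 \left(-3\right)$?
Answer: $- \frac{27960692}{8323} \approx -3359.4$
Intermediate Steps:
$D = 0$ ($D = 0 \left(-3\right) = 0$)
$V{\left(R,A \right)} = \frac{R}{A + R}$ ($V{\left(R,A \right)} = \frac{R + 0}{A + R} = \frac{R}{A + R}$)
$\left(V{\left(-43,2 \right)} - \frac{2741}{-203}\right) - 3374 = \left(- \frac{43}{2 - 43} - \frac{2741}{-203}\right) - 3374 = \left(- \frac{43}{-41} - - \frac{2741}{203}\right) - 3374 = \left(\left(-43\right) \left(- \frac{1}{41}\right) + \frac{2741}{203}\right) - 3374 = \left(\frac{43}{41} + \frac{2741}{203}\right) - 3374 = \frac{121110}{8323} - 3374 = - \frac{27960692}{8323}$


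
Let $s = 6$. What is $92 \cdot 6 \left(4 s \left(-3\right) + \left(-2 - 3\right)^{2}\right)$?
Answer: $-25944$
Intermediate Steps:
$92 \cdot 6 \left(4 s \left(-3\right) + \left(-2 - 3\right)^{2}\right) = 92 \cdot 6 \left(4 \cdot 6 \left(-3\right) + \left(-2 - 3\right)^{2}\right) = 92 \cdot 6 \left(24 \left(-3\right) + \left(-5\right)^{2}\right) = 92 \cdot 6 \left(-72 + 25\right) = 92 \cdot 6 \left(-47\right) = 92 \left(-282\right) = -25944$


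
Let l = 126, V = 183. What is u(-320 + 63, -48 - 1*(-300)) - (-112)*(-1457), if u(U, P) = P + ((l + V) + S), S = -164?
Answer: -162787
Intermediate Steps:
u(U, P) = 145 + P (u(U, P) = P + ((126 + 183) - 164) = P + (309 - 164) = P + 145 = 145 + P)
u(-320 + 63, -48 - 1*(-300)) - (-112)*(-1457) = (145 + (-48 - 1*(-300))) - (-112)*(-1457) = (145 + (-48 + 300)) - 1*163184 = (145 + 252) - 163184 = 397 - 163184 = -162787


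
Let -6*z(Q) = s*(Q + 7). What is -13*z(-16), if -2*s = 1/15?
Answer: 13/20 ≈ 0.65000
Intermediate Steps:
s = -1/30 (s = -½/15 = -½*1/15 = -1/30 ≈ -0.033333)
z(Q) = 7/180 + Q/180 (z(Q) = -(-1)*(Q + 7)/180 = -(-1)*(7 + Q)/180 = -(-7/30 - Q/30)/6 = 7/180 + Q/180)
-13*z(-16) = -13*(7/180 + (1/180)*(-16)) = -13*(7/180 - 4/45) = -13*(-1/20) = 13/20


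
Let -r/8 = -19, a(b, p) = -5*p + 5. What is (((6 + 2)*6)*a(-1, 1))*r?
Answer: 0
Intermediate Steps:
a(b, p) = 5 - 5*p
r = 152 (r = -8*(-19) = 152)
(((6 + 2)*6)*a(-1, 1))*r = (((6 + 2)*6)*(5 - 5*1))*152 = ((8*6)*(5 - 5))*152 = (48*0)*152 = 0*152 = 0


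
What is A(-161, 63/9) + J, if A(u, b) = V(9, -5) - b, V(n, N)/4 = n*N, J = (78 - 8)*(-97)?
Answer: -6977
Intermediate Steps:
J = -6790 (J = 70*(-97) = -6790)
V(n, N) = 4*N*n (V(n, N) = 4*(n*N) = 4*(N*n) = 4*N*n)
A(u, b) = -180 - b (A(u, b) = 4*(-5)*9 - b = -180 - b)
A(-161, 63/9) + J = (-180 - 63/9) - 6790 = (-180 - 1*7) - 6790 = (-180 - 7) - 6790 = -187 - 6790 = -6977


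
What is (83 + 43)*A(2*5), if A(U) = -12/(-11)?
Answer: 1512/11 ≈ 137.45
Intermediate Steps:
A(U) = 12/11 (A(U) = -12*(-1/11) = 12/11)
(83 + 43)*A(2*5) = (83 + 43)*(12/11) = 126*(12/11) = 1512/11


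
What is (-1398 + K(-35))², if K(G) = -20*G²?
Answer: 670706404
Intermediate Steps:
(-1398 + K(-35))² = (-1398 - 20*(-35)²)² = (-1398 - 20*1225)² = (-1398 - 24500)² = (-25898)² = 670706404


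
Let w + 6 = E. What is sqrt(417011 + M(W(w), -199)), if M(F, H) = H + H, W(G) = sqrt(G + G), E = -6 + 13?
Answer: sqrt(416613) ≈ 645.46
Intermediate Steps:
E = 7
w = 1 (w = -6 + 7 = 1)
W(G) = sqrt(2)*sqrt(G) (W(G) = sqrt(2*G) = sqrt(2)*sqrt(G))
M(F, H) = 2*H
sqrt(417011 + M(W(w), -199)) = sqrt(417011 + 2*(-199)) = sqrt(417011 - 398) = sqrt(416613)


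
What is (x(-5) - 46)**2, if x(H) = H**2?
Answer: 441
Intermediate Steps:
(x(-5) - 46)**2 = ((-5)**2 - 46)**2 = (25 - 46)**2 = (-21)**2 = 441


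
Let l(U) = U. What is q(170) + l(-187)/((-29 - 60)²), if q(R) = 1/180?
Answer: -25739/1425780 ≈ -0.018053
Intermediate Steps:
q(R) = 1/180
q(170) + l(-187)/((-29 - 60)²) = 1/180 - 187/(-29 - 60)² = 1/180 - 187/((-89)²) = 1/180 - 187/7921 = -25739/1425780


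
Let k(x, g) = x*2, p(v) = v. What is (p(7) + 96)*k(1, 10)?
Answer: 206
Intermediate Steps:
k(x, g) = 2*x
(p(7) + 96)*k(1, 10) = (7 + 96)*(2*1) = 103*2 = 206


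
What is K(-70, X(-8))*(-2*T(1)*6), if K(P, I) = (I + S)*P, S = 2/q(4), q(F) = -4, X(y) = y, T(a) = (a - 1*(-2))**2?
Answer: -64260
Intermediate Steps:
T(a) = (2 + a)**2 (T(a) = (a + 2)**2 = (2 + a)**2)
S = -1/2 (S = 2/(-4) = 2*(-1/4) = -1/2 ≈ -0.50000)
K(P, I) = P*(-1/2 + I) (K(P, I) = (I - 1/2)*P = (-1/2 + I)*P = P*(-1/2 + I))
K(-70, X(-8))*(-2*T(1)*6) = (-70*(-1/2 - 8))*(-2*(2 + 1)**2*6) = (-70*(-17/2))*(-2*3**2*6) = 595*(-2*9*6) = 595*(-18*6) = 595*(-108) = -64260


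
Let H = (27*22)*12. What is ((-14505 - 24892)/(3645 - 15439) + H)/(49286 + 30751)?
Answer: 84107029/943956378 ≈ 0.089101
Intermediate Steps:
H = 7128 (H = 594*12 = 7128)
((-14505 - 24892)/(3645 - 15439) + H)/(49286 + 30751) = ((-14505 - 24892)/(3645 - 15439) + 7128)/(49286 + 30751) = (-39397/(-11794) + 7128)/80037 = (-39397*(-1/11794) + 7128)*(1/80037) = (39397/11794 + 7128)*(1/80037) = (84107029/11794)*(1/80037) = 84107029/943956378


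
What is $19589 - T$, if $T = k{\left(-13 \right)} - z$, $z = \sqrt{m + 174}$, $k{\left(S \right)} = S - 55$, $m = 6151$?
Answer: $19657 + 5 \sqrt{253} \approx 19737.0$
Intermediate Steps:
$k{\left(S \right)} = -55 + S$ ($k{\left(S \right)} = S - 55 = -55 + S$)
$z = 5 \sqrt{253}$ ($z = \sqrt{6151 + 174} = \sqrt{6325} = 5 \sqrt{253} \approx 79.53$)
$T = -68 - 5 \sqrt{253}$ ($T = \left(-55 - 13\right) - 5 \sqrt{253} = -68 - 5 \sqrt{253} \approx -147.53$)
$19589 - T = 19589 - \left(-68 - 5 \sqrt{253}\right) = 19589 + \left(68 + 5 \sqrt{253}\right) = 19657 + 5 \sqrt{253}$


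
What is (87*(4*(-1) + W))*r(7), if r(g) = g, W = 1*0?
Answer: -2436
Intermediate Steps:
W = 0
(87*(4*(-1) + W))*r(7) = (87*(4*(-1) + 0))*7 = (87*(-4 + 0))*7 = (87*(-4))*7 = -348*7 = -2436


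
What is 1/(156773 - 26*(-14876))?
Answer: 1/543549 ≈ 1.8398e-6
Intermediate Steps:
1/(156773 - 26*(-14876)) = 1/(156773 - 1*(-386776)) = 1/(156773 + 386776) = 1/543549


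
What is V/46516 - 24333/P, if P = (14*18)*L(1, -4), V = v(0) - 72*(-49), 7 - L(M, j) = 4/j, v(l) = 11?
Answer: -93728267/7814688 ≈ -11.994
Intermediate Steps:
L(M, j) = 7 - 4/j
V = 3539 (V = 11 - 72*(-49) = 11 + 3528 = 3539)
P = 2016 (P = (14*18)*(7 - 4/(-4)) = 252*(7 - 4*(-¼)) = 252*(7 + 1) = 252*8 = 2016)
V/46516 - 24333/P = 3539/46516 - 24333/2016 = 3539*(1/46516) - 24333*1/2016 = 3539/46516 - 8111/672 = -93728267/7814688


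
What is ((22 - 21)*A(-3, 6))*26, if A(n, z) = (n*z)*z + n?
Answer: -2886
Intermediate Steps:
A(n, z) = n + n*z² (A(n, z) = n*z² + n = n + n*z²)
((22 - 21)*A(-3, 6))*26 = ((22 - 21)*(-3*(1 + 6²)))*26 = (1*(-3*(1 + 36)))*26 = (1*(-3*37))*26 = (1*(-111))*26 = -111*26 = -2886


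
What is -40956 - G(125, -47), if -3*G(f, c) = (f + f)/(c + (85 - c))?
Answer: -2088706/51 ≈ -40955.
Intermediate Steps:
G(f, c) = -2*f/255 (G(f, c) = -(f + f)/(3*(c + (85 - c))) = -2*f/(3*85) = -2*f/255)
-40956 - G(125, -47) = -40956 - (-2)*125/255 = -40956 - 1*(-50/51) = -40956 + 50/51 = -2088706/51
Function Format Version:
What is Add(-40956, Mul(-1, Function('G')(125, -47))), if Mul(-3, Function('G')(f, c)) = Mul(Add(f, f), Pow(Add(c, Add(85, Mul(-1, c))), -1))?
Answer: Rational(-2088706, 51) ≈ -40955.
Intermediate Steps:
Function('G')(f, c) = Mul(Rational(-2, 255), f) (Function('G')(f, c) = Mul(Rational(-1, 3), Mul(Add(f, f), Pow(Add(c, Add(85, Mul(-1, c))), -1))) = Mul(Rational(-1, 3), Mul(Mul(2, f), Pow(85, -1))) = Mul(Rational(-1, 3), Mul(Mul(2, f), Rational(1, 85))) = Mul(Rational(-1, 3), Mul(Rational(2, 85), f)) = Mul(Rational(-2, 255), f))
Add(-40956, Mul(-1, Function('G')(125, -47))) = Add(-40956, Mul(-1, Mul(Rational(-2, 255), 125))) = Add(-40956, Mul(-1, Rational(-50, 51))) = Add(-40956, Rational(50, 51)) = Rational(-2088706, 51)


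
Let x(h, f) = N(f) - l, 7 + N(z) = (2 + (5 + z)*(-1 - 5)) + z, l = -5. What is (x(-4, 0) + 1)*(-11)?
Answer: 319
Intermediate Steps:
N(z) = -35 - 5*z (N(z) = -7 + ((2 + (5 + z)*(-1 - 5)) + z) = -7 + ((2 + (5 + z)*(-6)) + z) = -7 + ((2 + (-30 - 6*z)) + z) = -7 + ((-28 - 6*z) + z) = -7 + (-28 - 5*z) = -35 - 5*z)
x(h, f) = -30 - 5*f (x(h, f) = (-35 - 5*f) - 1*(-5) = (-35 - 5*f) + 5 = -30 - 5*f)
(x(-4, 0) + 1)*(-11) = ((-30 - 5*0) + 1)*(-11) = ((-30 + 0) + 1)*(-11) = (-30 + 1)*(-11) = -29*(-11) = 319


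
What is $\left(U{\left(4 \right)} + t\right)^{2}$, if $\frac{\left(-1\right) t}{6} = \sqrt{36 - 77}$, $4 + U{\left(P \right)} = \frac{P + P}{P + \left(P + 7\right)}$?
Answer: $- \frac{329396}{225} + \frac{208 i \sqrt{41}}{5} \approx -1464.0 + 266.37 i$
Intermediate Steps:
$U{\left(P \right)} = -4 + \frac{2 P}{7 + 2 P}$ ($U{\left(P \right)} = -4 + \frac{P + P}{P + \left(P + 7\right)} = -4 + \frac{2 P}{P + \left(7 + P\right)} = -4 + \frac{2 P}{7 + 2 P}$)
$t = - 6 i \sqrt{41}$ ($t = - 6 \sqrt{36 - 77} = - 6 \sqrt{-41} = - 6 i \sqrt{41} \approx - 38.419 i$)
$\left(U{\left(4 \right)} + t\right)^{2} = \left(\frac{2 \left(-14 - 12\right)}{7 + 2 \cdot 4} - 6 i \sqrt{41}\right)^{2} = \left(\frac{2 \left(-14 - 12\right)}{7 + 8} - 6 i \sqrt{41}\right)^{2} = \left(2 \cdot \frac{1}{15} \left(-26\right) - 6 i \sqrt{41}\right)^{2} = \left(- \frac{52}{15} - 6 i \sqrt{41}\right)^{2}$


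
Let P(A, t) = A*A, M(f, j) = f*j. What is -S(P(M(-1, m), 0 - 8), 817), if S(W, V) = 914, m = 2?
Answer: -914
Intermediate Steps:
P(A, t) = A**2
-S(P(M(-1, m), 0 - 8), 817) = -1*914 = -914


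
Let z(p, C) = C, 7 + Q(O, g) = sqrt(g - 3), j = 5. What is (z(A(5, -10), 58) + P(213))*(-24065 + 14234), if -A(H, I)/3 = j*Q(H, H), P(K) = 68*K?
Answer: -142962402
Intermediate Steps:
Q(O, g) = -7 + sqrt(-3 + g) (Q(O, g) = -7 + sqrt(g - 3) = -7 + sqrt(-3 + g))
A(H, I) = 105 - 15*sqrt(-3 + H) (A(H, I) = -15*(-7 + sqrt(-3 + H)) = -3*(-35 + 5*sqrt(-3 + H)) = 105 - 15*sqrt(-3 + H))
(z(A(5, -10), 58) + P(213))*(-24065 + 14234) = (58 + 68*213)*(-24065 + 14234) = (58 + 14484)*(-9831) = 14542*(-9831) = -142962402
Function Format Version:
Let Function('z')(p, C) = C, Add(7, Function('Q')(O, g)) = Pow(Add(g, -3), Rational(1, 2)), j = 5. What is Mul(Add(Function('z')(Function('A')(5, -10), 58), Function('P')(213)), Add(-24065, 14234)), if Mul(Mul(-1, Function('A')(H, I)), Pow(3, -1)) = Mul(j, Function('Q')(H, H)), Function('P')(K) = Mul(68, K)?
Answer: -142962402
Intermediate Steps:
Function('Q')(O, g) = Add(-7, Pow(Add(-3, g), Rational(1, 2))) (Function('Q')(O, g) = Add(-7, Pow(Add(g, -3), Rational(1, 2))) = Add(-7, Pow(Add(-3, g), Rational(1, 2))))
Function('A')(H, I) = Add(105, Mul(-15, Pow(Add(-3, H), Rational(1, 2)))) (Function('A')(H, I) = Mul(-3, Mul(5, Add(-7, Pow(Add(-3, H), Rational(1, 2))))) = Mul(-3, Add(-35, Mul(5, Pow(Add(-3, H), Rational(1, 2))))) = Add(105, Mul(-15, Pow(Add(-3, H), Rational(1, 2)))))
Mul(Add(Function('z')(Function('A')(5, -10), 58), Function('P')(213)), Add(-24065, 14234)) = Mul(Add(58, Mul(68, 213)), Add(-24065, 14234)) = Mul(Add(58, 14484), -9831) = Mul(14542, -9831) = -142962402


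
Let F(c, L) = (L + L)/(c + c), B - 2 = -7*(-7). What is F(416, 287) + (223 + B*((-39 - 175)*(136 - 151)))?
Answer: 68196415/416 ≈ 1.6393e+5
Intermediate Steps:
B = 51 (B = 2 - 7*(-7) = 2 + 49 = 51)
F(c, L) = L/c (F(c, L) = (2*L)/((2*c)) = (2*L)*(1/(2*c)) = L/c)
F(416, 287) + (223 + B*((-39 - 175)*(136 - 151))) = 287/416 + (223 + 51*((-39 - 175)*(136 - 151))) = 287*(1/416) + (223 + 51*(-214*(-15))) = 287/416 + (223 + 51*3210) = 287/416 + (223 + 163710) = 287/416 + 163933 = 68196415/416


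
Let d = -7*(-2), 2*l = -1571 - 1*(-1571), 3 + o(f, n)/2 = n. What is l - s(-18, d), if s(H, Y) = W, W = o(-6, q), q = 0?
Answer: 6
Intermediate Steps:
o(f, n) = -6 + 2*n
l = 0 (l = (-1571 - 1*(-1571))/2 = (-1571 + 1571)/2 = (½)*0 = 0)
d = 14
W = -6 (W = -6 + 2*0 = -6 + 0 = -6)
s(H, Y) = -6
l - s(-18, d) = 0 - 1*(-6) = 0 + 6 = 6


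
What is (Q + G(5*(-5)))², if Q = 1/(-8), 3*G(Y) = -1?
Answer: 121/576 ≈ 0.21007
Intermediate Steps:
G(Y) = -⅓ (G(Y) = (⅓)*(-1) = -⅓)
Q = -⅛ ≈ -0.12500
(Q + G(5*(-5)))² = (-⅛ - ⅓)² = (-11/24)² = 121/576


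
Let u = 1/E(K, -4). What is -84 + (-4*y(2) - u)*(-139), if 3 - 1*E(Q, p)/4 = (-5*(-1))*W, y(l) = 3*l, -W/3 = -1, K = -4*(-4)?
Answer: 155957/48 ≈ 3249.1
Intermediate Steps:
K = 16
W = 3 (W = -3*(-1) = 3)
E(Q, p) = -48 (E(Q, p) = 12 - 4*(-5*(-1))*3 = 12 - 20*3 = 12 - 4*15 = 12 - 60 = -48)
u = -1/48 (u = 1/(-48) = -1/48 ≈ -0.020833)
-84 + (-4*y(2) - u)*(-139) = -84 + (-12*2 - 1*(-1/48))*(-139) = -84 + (-4*6 + 1/48)*(-139) = -84 + (-24 + 1/48)*(-139) = -84 - 1151/48*(-139) = -84 + 159989/48 = 155957/48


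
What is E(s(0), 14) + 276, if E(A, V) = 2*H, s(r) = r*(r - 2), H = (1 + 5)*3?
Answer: 312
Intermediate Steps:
H = 18 (H = 6*3 = 18)
s(r) = r*(-2 + r)
E(A, V) = 36 (E(A, V) = 2*18 = 36)
E(s(0), 14) + 276 = 36 + 276 = 312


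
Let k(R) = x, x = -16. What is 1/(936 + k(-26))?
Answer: 1/920 ≈ 0.0010870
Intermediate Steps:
k(R) = -16
1/(936 + k(-26)) = 1/(936 - 16) = 1/920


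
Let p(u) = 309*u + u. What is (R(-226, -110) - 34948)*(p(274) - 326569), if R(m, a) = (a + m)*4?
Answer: 8769199668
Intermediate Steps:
p(u) = 310*u
R(m, a) = 4*a + 4*m
(R(-226, -110) - 34948)*(p(274) - 326569) = ((4*(-110) + 4*(-226)) - 34948)*(310*274 - 326569) = ((-440 - 904) - 34948)*(84940 - 326569) = (-1344 - 34948)*(-241629) = -36292*(-241629) = 8769199668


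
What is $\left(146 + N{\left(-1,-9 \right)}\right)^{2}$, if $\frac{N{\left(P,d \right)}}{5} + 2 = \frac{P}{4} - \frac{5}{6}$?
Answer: $\frac{2455489}{144} \approx 17052.0$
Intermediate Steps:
$N{\left(P,d \right)} = - \frac{85}{6} + \frac{5 P}{4}$ ($N{\left(P,d \right)} = -10 + 5 \left(\frac{P}{4} - \frac{5}{6}\right) = -10 + 5 \left(- \frac{5}{6} + \frac{P}{4}\right) = -10 + \left(- \frac{25}{6} + \frac{5 P}{4}\right) = - \frac{85}{6} + \frac{5 P}{4}$)
$\left(146 + N{\left(-1,-9 \right)}\right)^{2} = \left(146 + \left(- \frac{85}{6} + \frac{5}{4} \left(-1\right)\right)\right)^{2} = \left(146 - \frac{185}{12}\right)^{2} = \left(\frac{1567}{12}\right)^{2} = \frac{2455489}{144}$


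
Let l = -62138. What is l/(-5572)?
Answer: 31069/2786 ≈ 11.152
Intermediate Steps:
l/(-5572) = -62138/(-5572) = -62138*(-1/5572) = 31069/2786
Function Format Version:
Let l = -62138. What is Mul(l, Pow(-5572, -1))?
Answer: Rational(31069, 2786) ≈ 11.152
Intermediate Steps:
Mul(l, Pow(-5572, -1)) = Mul(-62138, Pow(-5572, -1)) = Mul(-62138, Rational(-1, 5572)) = Rational(31069, 2786)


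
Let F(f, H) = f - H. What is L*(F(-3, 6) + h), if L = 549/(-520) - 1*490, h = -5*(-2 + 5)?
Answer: 766047/65 ≈ 11785.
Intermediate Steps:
h = -15 (h = -5*3 = -15)
L = -255349/520 (L = 549*(-1/520) - 490 = -549/520 - 490 = -255349/520 ≈ -491.06)
L*(F(-3, 6) + h) = -255349*((-3 - 1*6) - 15)/520 = -255349*((-3 - 6) - 15)/520 = -255349*(-9 - 15)/520 = -255349/520*(-24) = 766047/65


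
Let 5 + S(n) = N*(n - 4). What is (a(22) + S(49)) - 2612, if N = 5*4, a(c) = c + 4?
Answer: -1691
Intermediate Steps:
a(c) = 4 + c
N = 20
S(n) = -85 + 20*n (S(n) = -5 + 20*(n - 4) = -5 + 20*(-4 + n) = -5 + (-80 + 20*n) = -85 + 20*n)
(a(22) + S(49)) - 2612 = ((4 + 22) + (-85 + 20*49)) - 2612 = (26 + (-85 + 980)) - 2612 = (26 + 895) - 2612 = 921 - 2612 = -1691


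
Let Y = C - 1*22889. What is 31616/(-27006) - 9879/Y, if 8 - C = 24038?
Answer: -608299415/633547257 ≈ -0.96015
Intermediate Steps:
C = -24030 (C = 8 - 1*24038 = 8 - 24038 = -24030)
Y = -46919 (Y = -24030 - 1*22889 = -24030 - 22889 = -46919)
31616/(-27006) - 9879/Y = 31616/(-27006) - 9879/(-46919) = 31616*(-1/27006) - 9879*(-1/46919) = -15808/13503 + 9879/46919 = -608299415/633547257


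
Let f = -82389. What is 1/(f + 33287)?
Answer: -1/49102 ≈ -2.0366e-5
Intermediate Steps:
1/(f + 33287) = 1/(-82389 + 33287) = 1/(-49102) = -1/49102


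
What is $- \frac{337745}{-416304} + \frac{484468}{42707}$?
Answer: $\frac{30872863141}{2539870704} \approx 12.155$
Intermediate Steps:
$- \frac{337745}{-416304} + \frac{484468}{42707} = \left(-337745\right) \left(- \frac{1}{416304}\right) + 484468 \cdot \frac{1}{42707} = \frac{337745}{416304} + \frac{484468}{42707} = \frac{30872863141}{2539870704}$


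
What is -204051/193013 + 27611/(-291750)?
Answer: -64861161193/56311542750 ≈ -1.1518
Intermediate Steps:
-204051/193013 + 27611/(-291750) = -204051*1/193013 + 27611*(-1/291750) = -204051/193013 - 27611/291750 = -64861161193/56311542750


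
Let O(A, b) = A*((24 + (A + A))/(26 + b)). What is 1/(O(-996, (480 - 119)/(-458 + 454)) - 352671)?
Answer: -257/98476959 ≈ -2.6097e-6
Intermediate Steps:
O(A, b) = A*(24 + 2*A)/(26 + b) (O(A, b) = A*((24 + 2*A)/(26 + b)) = A*(24 + 2*A)/(26 + b))
1/(O(-996, (480 - 119)/(-458 + 454)) - 352671) = 1/(2*(-996)*(12 - 996)/(26 + (480 - 119)/(-458 + 454)) - 352671) = 1/(2*(-996)*(-984)/(26 + 361/(-4)) - 352671) = 1/(2*(-996)*(-984)/(26 + 361*(-¼)) - 352671) = 1/(2*(-996)*(-984)/(26 - 361/4) - 352671) = 1/(2*(-996)*(-984)/(-257/4) - 352671) = 1/(2*(-996)*(-4/257)*(-984) - 352671) = 1/(-7840512/257 - 352671) = 1/(-98476959/257) = -257/98476959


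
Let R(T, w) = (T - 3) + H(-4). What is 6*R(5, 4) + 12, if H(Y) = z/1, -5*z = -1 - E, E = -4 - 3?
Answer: 84/5 ≈ 16.800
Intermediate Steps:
E = -7
z = -6/5 (z = -(-1 - 1*(-7))/5 = -(-1 + 7)/5 = -⅕*6 = -6/5 ≈ -1.2000)
H(Y) = -6/5 (H(Y) = -6/5/1 = -6/5*1 = -6/5)
R(T, w) = -21/5 + T (R(T, w) = (T - 3) - 6/5 = (-3 + T) - 6/5 = -21/5 + T)
6*R(5, 4) + 12 = 6*(-21/5 + 5) + 12 = 6*(⅘) + 12 = 24/5 + 12 = 84/5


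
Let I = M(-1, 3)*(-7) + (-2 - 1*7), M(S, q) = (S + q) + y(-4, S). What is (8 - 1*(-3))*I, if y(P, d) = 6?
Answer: -715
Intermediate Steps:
M(S, q) = 6 + S + q (M(S, q) = (S + q) + 6 = 6 + S + q)
I = -65 (I = (6 - 1 + 3)*(-7) + (-2 - 1*7) = 8*(-7) + (-2 - 7) = -56 - 9 = -65)
(8 - 1*(-3))*I = (8 - 1*(-3))*(-65) = (8 + 3)*(-65) = 11*(-65) = -715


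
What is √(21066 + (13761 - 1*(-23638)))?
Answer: √58465 ≈ 241.80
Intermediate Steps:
√(21066 + (13761 - 1*(-23638))) = √(21066 + (13761 + 23638)) = √(21066 + 37399) = √58465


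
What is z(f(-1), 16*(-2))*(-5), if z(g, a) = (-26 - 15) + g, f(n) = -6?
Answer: 235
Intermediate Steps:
z(g, a) = -41 + g
z(f(-1), 16*(-2))*(-5) = (-41 - 6)*(-5) = -47*(-5) = 235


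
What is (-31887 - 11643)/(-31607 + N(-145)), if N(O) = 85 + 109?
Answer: 14510/10471 ≈ 1.3857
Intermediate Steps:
N(O) = 194
(-31887 - 11643)/(-31607 + N(-145)) = (-31887 - 11643)/(-31607 + 194) = -43530/(-31413) = -43530*(-1/31413) = 14510/10471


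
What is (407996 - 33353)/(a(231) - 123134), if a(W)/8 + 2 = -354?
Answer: -41627/13998 ≈ -2.9738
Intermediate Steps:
a(W) = -2848 (a(W) = -16 + 8*(-354) = -16 - 2832 = -2848)
(407996 - 33353)/(a(231) - 123134) = (407996 - 33353)/(-2848 - 123134) = 374643/(-125982) = 374643*(-1/125982) = -41627/13998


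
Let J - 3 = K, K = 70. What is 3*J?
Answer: 219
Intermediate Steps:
J = 73 (J = 3 + 70 = 73)
3*J = 3*73 = 219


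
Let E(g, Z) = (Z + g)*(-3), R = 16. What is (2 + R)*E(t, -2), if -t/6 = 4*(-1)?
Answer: -1188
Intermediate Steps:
t = 24 (t = -24*(-1) = -6*(-4) = 24)
E(g, Z) = -3*Z - 3*g
(2 + R)*E(t, -2) = (2 + 16)*(-3*(-2) - 3*24) = 18*(6 - 72) = 18*(-66) = -1188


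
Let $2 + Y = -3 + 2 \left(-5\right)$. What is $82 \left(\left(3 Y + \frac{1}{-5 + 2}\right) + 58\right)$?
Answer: $\frac{3116}{3} \approx 1038.7$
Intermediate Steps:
$Y = -15$ ($Y = -2 + \left(-3 + 2 \left(-5\right)\right) = -2 - 13 = -15$)
$82 \left(\left(3 Y + \frac{1}{-5 + 2}\right) + 58\right) = 82 \left(\left(3 \left(-15\right) + \frac{1}{-5 + 2}\right) + 58\right) = 82 \left(\left(-45 + \frac{1}{-3}\right) + 58\right) = 82 \left(\left(-45 - \frac{1}{3}\right) + 58\right) = 82 \left(- \frac{136}{3} + 58\right) = 82 \cdot \frac{38}{3} = \frac{3116}{3}$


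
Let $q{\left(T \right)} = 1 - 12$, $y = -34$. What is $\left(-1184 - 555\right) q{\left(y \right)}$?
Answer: $19129$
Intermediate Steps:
$q{\left(T \right)} = -11$ ($q{\left(T \right)} = 1 - 12 = -11$)
$\left(-1184 - 555\right) q{\left(y \right)} = \left(-1184 - 555\right) \left(-11\right) = \left(-1739\right) \left(-11\right) = 19129$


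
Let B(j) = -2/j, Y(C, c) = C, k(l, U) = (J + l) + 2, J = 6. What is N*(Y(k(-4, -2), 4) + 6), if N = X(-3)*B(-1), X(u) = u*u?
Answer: 180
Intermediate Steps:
X(u) = u²
k(l, U) = 8 + l (k(l, U) = (6 + l) + 2 = 8 + l)
N = 18 (N = (-3)²*(-2/(-1)) = 9*(-2*(-1)) = 9*2 = 18)
N*(Y(k(-4, -2), 4) + 6) = 18*((8 - 4) + 6) = 18*(4 + 6) = 18*10 = 180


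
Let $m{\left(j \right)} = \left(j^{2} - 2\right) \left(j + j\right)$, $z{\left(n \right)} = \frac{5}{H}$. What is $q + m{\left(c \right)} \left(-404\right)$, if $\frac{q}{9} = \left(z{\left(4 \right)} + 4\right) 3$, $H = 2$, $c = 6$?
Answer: $- \frac{329313}{2} \approx -1.6466 \cdot 10^{5}$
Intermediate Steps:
$z{\left(n \right)} = \frac{5}{2}$
$m{\left(j \right)} = 2 j \left(-2 + j^{2}\right)$ ($m{\left(j \right)} = \left(-2 + j^{2}\right) 2 j = 2 j \left(-2 + j^{2}\right)$)
$q = \frac{351}{2}$ ($q = 9 \left(\frac{5}{2} + 4\right) 3 = 9 \cdot \frac{13}{2} \cdot 3 = 9 \cdot \frac{39}{2} = \frac{351}{2} \approx 175.5$)
$q + m{\left(c \right)} \left(-404\right) = \frac{351}{2} + 2 \cdot 6 \left(-2 + 6^{2}\right) \left(-404\right) = \frac{351}{2} + 2 \cdot 6 \left(-2 + 36\right) \left(-404\right) = \frac{351}{2} + 2 \cdot 6 \cdot 34 \left(-404\right) = \frac{351}{2} + 408 \left(-404\right) = \frac{351}{2} - 164832 = - \frac{329313}{2}$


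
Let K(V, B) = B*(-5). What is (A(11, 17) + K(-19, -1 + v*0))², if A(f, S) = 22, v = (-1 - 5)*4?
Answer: 729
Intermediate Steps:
v = -24 (v = -6*4 = -24)
K(V, B) = -5*B
(A(11, 17) + K(-19, -1 + v*0))² = (22 - 5*(-1 - 24*0))² = (22 - 5*(-1 + 0))² = (22 - 5*(-1))² = (22 + 5)² = 27² = 729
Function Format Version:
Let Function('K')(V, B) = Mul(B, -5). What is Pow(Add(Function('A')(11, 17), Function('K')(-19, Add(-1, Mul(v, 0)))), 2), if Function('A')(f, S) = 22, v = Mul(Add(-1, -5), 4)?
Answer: 729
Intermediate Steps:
v = -24 (v = Mul(-6, 4) = -24)
Function('K')(V, B) = Mul(-5, B)
Pow(Add(Function('A')(11, 17), Function('K')(-19, Add(-1, Mul(v, 0)))), 2) = Pow(Add(22, Mul(-5, Add(-1, Mul(-24, 0)))), 2) = Pow(Add(22, Mul(-5, Add(-1, 0))), 2) = Pow(Add(22, Mul(-5, -1)), 2) = Pow(Add(22, 5), 2) = Pow(27, 2) = 729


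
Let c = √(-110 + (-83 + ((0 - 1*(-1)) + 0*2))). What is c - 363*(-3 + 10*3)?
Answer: -9801 + 8*I*√3 ≈ -9801.0 + 13.856*I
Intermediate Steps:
c = 8*I*√3 (c = √(-110 + (-83 + ((0 + 1) + 0))) = √(-110 + (-83 + (1 + 0))) = √(-110 + (-83 + 1)) = √(-110 - 82) = √(-192) = 8*I*√3 ≈ 13.856*I)
c - 363*(-3 + 10*3) = 8*I*√3 - 363*(-3 + 10*3) = 8*I*√3 - 363*(-3 + 30) = 8*I*√3 - 363*27 = 8*I*√3 - 9801 = -9801 + 8*I*√3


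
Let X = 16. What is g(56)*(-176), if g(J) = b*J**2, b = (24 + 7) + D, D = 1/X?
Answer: -17144512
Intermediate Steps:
D = 1/16 ≈ 0.062500
b = 497/16 (b = (24 + 7) + 1/16 = 31 + 1/16 = 497/16 ≈ 31.063)
g(J) = 497*J**2/16
g(56)*(-176) = ((497/16)*56**2)*(-176) = ((497/16)*3136)*(-176) = 97412*(-176) = -17144512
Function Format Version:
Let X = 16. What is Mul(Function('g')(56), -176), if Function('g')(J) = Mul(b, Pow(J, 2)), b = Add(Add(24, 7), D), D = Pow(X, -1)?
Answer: -17144512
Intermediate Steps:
D = Rational(1, 16) (D = Pow(16, -1) = Rational(1, 16) ≈ 0.062500)
b = Rational(497, 16) (b = Add(Add(24, 7), Rational(1, 16)) = Add(31, Rational(1, 16)) = Rational(497, 16) ≈ 31.063)
Function('g')(J) = Mul(Rational(497, 16), Pow(J, 2))
Mul(Function('g')(56), -176) = Mul(Mul(Rational(497, 16), Pow(56, 2)), -176) = Mul(Mul(Rational(497, 16), 3136), -176) = Mul(97412, -176) = -17144512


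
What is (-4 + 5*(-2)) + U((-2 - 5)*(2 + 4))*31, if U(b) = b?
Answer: -1316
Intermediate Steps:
(-4 + 5*(-2)) + U((-2 - 5)*(2 + 4))*31 = (-4 + 5*(-2)) + ((-2 - 5)*(2 + 4))*31 = (-4 - 10) - 7*6*31 = -14 - 42*31 = -14 - 1302 = -1316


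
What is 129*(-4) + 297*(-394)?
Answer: -117534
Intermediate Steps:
129*(-4) + 297*(-394) = -516 - 117018 = -117534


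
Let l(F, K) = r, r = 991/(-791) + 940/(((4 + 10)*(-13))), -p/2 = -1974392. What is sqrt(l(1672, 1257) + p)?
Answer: sqrt(417544092995757)/10283 ≈ 1987.2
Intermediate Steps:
p = 3948784 (p = -2*(-1974392) = 3948784)
r = -65993/10283 (r = 991*(-1/791) + 940/((14*(-13))) = -991/791 + 940/(-182) = -991/791 + 940*(-1/182) = -991/791 - 470/91 = -65993/10283 ≈ -6.4177)
l(F, K) = -65993/10283
sqrt(l(1672, 1257) + p) = sqrt(-65993/10283 + 3948784) = sqrt(40605279879/10283) = sqrt(417544092995757)/10283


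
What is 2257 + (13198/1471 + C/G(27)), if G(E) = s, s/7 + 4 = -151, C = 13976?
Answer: 3596012129/1596035 ≈ 2253.1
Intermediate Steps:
s = -1085 (s = -28 + 7*(-151) = -28 - 1057 = -1085)
G(E) = -1085
2257 + (13198/1471 + C/G(27)) = 2257 + (13198/1471 + 13976/(-1085)) = 2257 + (13198*(1/1471) + 13976*(-1/1085)) = 2257 + (13198/1471 - 13976/1085) = 2257 - 6238866/1596035 = 3596012129/1596035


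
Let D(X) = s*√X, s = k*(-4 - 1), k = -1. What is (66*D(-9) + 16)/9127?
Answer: 16/9127 + 990*I/9127 ≈ 0.001753 + 0.10847*I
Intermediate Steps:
s = 5 (s = -(-4 - 1) = -1*(-5) = 5)
D(X) = 5*√X
(66*D(-9) + 16)/9127 = (66*(5*√(-9)) + 16)/9127 = (66*(5*(3*I)) + 16)*(1/9127) = (66*(15*I) + 16)*(1/9127) = (990*I + 16)*(1/9127) = (16 + 990*I)*(1/9127) = 16/9127 + 990*I/9127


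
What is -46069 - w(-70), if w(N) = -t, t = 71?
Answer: -45998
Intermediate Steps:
w(N) = -71 (w(N) = -1*71 = -71)
-46069 - w(-70) = -46069 - 1*(-71) = -46069 + 71 = -45998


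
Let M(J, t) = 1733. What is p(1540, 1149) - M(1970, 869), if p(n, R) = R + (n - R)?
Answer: -193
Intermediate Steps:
p(n, R) = n
p(1540, 1149) - M(1970, 869) = 1540 - 1*1733 = 1540 - 1733 = -193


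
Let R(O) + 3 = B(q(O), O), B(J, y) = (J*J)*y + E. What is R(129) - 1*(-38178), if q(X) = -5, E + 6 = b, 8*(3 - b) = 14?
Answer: 165581/4 ≈ 41395.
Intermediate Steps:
b = 5/4 (b = 3 - 1/8*14 = 3 - 7/4 = 5/4 ≈ 1.2500)
E = -19/4 (E = -6 + 5/4 = -19/4 ≈ -4.7500)
B(J, y) = -19/4 + y*J**2 (B(J, y) = (J*J)*y - 19/4 = J**2*y - 19/4 = y*J**2 - 19/4 = -19/4 + y*J**2)
R(O) = -31/4 + 25*O (R(O) = -3 + (-19/4 + O*(-5)**2) = -3 + (-19/4 + O*25) = -3 + (-19/4 + 25*O) = -31/4 + 25*O)
R(129) - 1*(-38178) = (-31/4 + 25*129) - 1*(-38178) = (-31/4 + 3225) + 38178 = 12869/4 + 38178 = 165581/4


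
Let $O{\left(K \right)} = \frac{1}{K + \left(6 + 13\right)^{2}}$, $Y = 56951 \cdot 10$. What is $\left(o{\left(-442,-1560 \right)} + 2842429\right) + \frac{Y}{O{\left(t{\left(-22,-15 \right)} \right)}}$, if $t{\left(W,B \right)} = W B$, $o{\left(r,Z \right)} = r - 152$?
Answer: $396373245$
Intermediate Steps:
$o{\left(r,Z \right)} = -152 + r$
$t{\left(W,B \right)} = B W$
$Y = 569510$
$O{\left(K \right)} = \frac{1}{361 + K}$ ($O{\left(K \right)} = \frac{1}{K + 19^{2}} = \frac{1}{K + 361} = \frac{1}{361 + K}$)
$\left(o{\left(-442,-1560 \right)} + 2842429\right) + \frac{Y}{O{\left(t{\left(-22,-15 \right)} \right)}} = \left(\left(-152 - 442\right) + 2842429\right) + \frac{569510}{\frac{1}{361 - -330}} = \left(-594 + 2842429\right) + \frac{569510}{\frac{1}{361 + 330}} = 2841835 + \frac{569510}{\frac{1}{691}} = 2841835 + 569510 \frac{1}{\frac{1}{691}} = 2841835 + 569510 \cdot 691 = 2841835 + 393531410 = 396373245$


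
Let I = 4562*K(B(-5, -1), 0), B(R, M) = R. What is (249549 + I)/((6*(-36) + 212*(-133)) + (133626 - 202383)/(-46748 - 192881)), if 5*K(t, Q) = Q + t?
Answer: -4515845371/523713107 ≈ -8.6227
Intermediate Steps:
K(t, Q) = Q/5 + t/5 (K(t, Q) = (Q + t)/5 = Q/5 + t/5)
I = -4562 (I = 4562*((⅕)*0 + (⅕)*(-5)) = 4562*(0 - 1) = 4562*(-1) = -4562)
(249549 + I)/((6*(-36) + 212*(-133)) + (133626 - 202383)/(-46748 - 192881)) = (249549 - 4562)/((6*(-36) + 212*(-133)) + (133626 - 202383)/(-46748 - 192881)) = 244987/((-216 - 28196) - 68757/(-239629)) = 244987/(-28412 - 68757*(-1/239629)) = 244987/(-28412 + 5289/18433) = 244987/(-523713107/18433) = 244987*(-18433/523713107) = -4515845371/523713107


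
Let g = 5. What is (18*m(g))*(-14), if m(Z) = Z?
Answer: -1260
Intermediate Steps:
(18*m(g))*(-14) = (18*5)*(-14) = 90*(-14) = -1260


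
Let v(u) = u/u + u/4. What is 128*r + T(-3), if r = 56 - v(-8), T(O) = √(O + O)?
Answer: 7296 + I*√6 ≈ 7296.0 + 2.4495*I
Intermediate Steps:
v(u) = 1 + u/4 (v(u) = 1 + u*(¼) = 1 + u/4)
T(O) = √2*√O (T(O) = √(2*O) = √2*√O)
r = 57 (r = 56 - (1 + (¼)*(-8)) = 56 - (1 - 2) = 56 - 1*(-1) = 56 + 1 = 57)
128*r + T(-3) = 128*57 + √2*√(-3) = 7296 + √2*(I*√3) = 7296 + I*√6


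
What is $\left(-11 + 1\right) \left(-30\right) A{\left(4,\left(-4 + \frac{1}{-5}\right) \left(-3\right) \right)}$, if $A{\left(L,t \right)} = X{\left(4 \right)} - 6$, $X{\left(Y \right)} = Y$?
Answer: $-600$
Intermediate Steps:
$A{\left(L,t \right)} = -2$ ($A{\left(L,t \right)} = 4 - 6 = -2$)
$\left(-11 + 1\right) \left(-30\right) A{\left(4,\left(-4 + \frac{1}{-5}\right) \left(-3\right) \right)} = \left(-11 + 1\right) \left(-30\right) \left(-2\right) = \left(-10\right) \left(-30\right) \left(-2\right) = 300 \left(-2\right) = -600$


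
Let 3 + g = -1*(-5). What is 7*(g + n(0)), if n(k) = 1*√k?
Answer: 14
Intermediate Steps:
g = 2 (g = -3 - 1*(-5) = -3 + 5 = 2)
n(k) = √k
7*(g + n(0)) = 7*(2 + √0) = 7*(2 + 0) = 7*2 = 14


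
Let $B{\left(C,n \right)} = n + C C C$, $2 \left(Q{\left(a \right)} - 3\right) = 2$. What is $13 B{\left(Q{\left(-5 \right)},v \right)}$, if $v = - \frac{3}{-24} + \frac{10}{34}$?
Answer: $\frac{113893}{136} \approx 837.45$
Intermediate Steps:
$Q{\left(a \right)} = 4$ ($Q{\left(a \right)} = 3 + \frac{1}{2} \cdot 2 = 3 + 1 = 4$)
$v = \frac{57}{136}$ ($v = \left(-3\right) \left(- \frac{1}{24}\right) + 10 \cdot \frac{1}{34} = \frac{1}{8} + \frac{5}{17} = \frac{57}{136} \approx 0.41912$)
$B{\left(C,n \right)} = n + C^{3}$ ($B{\left(C,n \right)} = n + C^{2} C = n + C^{3}$)
$13 B{\left(Q{\left(-5 \right)},v \right)} = 13 \left(\frac{57}{136} + 4^{3}\right) = 13 \left(\frac{57}{136} + 64\right) = 13 \cdot \frac{8761}{136} = \frac{113893}{136}$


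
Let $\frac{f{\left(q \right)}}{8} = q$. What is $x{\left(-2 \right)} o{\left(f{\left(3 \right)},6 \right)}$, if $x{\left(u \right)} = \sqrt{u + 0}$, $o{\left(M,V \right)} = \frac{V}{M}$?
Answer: $\frac{i \sqrt{2}}{4} \approx 0.35355 i$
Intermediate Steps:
$f{\left(q \right)} = 8 q$
$x{\left(u \right)} = \sqrt{u}$
$x{\left(-2 \right)} o{\left(f{\left(3 \right)},6 \right)} = \sqrt{-2} \frac{6}{8 \cdot 3} = i \sqrt{2} \cdot \frac{6}{24} = i \sqrt{2} \cdot 6 \cdot \frac{1}{24} = i \sqrt{2} \cdot \frac{1}{4} = \frac{i \sqrt{2}}{4}$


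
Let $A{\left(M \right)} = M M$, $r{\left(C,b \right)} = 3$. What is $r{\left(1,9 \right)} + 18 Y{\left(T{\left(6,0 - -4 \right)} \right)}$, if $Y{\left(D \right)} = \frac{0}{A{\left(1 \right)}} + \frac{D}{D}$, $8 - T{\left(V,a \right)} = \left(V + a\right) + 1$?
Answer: $21$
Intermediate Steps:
$T{\left(V,a \right)} = 7 - V - a$ ($T{\left(V,a \right)} = 8 - \left(\left(V + a\right) + 1\right) = 8 - \left(1 + V + a\right) = 7 - V - a$)
$A{\left(M \right)} = M^{2}$
$Y{\left(D \right)} = 1$ ($Y{\left(D \right)} = \frac{0}{1^{2}} + \frac{D}{D} = \frac{0}{1} + 1 = 0 \cdot 1 + 1 = 0 + 1 = 1$)
$r{\left(1,9 \right)} + 18 Y{\left(T{\left(6,0 - -4 \right)} \right)} = 3 + 18 \cdot 1 = 3 + 18 = 21$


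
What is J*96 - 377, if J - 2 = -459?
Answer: -44249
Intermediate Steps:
J = -457 (J = 2 - 459 = -457)
J*96 - 377 = -457*96 - 377 = -43872 - 377 = -44249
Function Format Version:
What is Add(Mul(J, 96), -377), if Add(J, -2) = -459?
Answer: -44249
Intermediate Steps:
J = -457 (J = Add(2, -459) = -457)
Add(Mul(J, 96), -377) = Add(Mul(-457, 96), -377) = Add(-43872, -377) = -44249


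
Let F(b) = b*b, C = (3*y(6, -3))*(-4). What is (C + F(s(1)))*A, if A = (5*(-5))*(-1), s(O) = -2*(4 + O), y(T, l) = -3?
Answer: 3400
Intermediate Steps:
s(O) = -8 - 2*O
C = 36 (C = (3*(-3))*(-4) = -9*(-4) = 36)
F(b) = b²
A = 25 (A = -25*(-1) = 25)
(C + F(s(1)))*A = (36 + (-8 - 2*1)²)*25 = (36 + (-8 - 2)²)*25 = (36 + (-10)²)*25 = (36 + 100)*25 = 136*25 = 3400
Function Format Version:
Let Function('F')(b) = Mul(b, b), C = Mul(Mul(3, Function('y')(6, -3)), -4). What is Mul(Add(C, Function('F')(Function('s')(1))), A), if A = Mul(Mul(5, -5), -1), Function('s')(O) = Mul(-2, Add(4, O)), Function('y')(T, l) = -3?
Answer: 3400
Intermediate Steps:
Function('s')(O) = Add(-8, Mul(-2, O))
C = 36 (C = Mul(Mul(3, -3), -4) = Mul(-9, -4) = 36)
Function('F')(b) = Pow(b, 2)
A = 25 (A = Mul(-25, -1) = 25)
Mul(Add(C, Function('F')(Function('s')(1))), A) = Mul(Add(36, Pow(Add(-8, Mul(-2, 1)), 2)), 25) = Mul(Add(36, Pow(Add(-8, -2), 2)), 25) = Mul(Add(36, Pow(-10, 2)), 25) = Mul(Add(36, 100), 25) = Mul(136, 25) = 3400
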